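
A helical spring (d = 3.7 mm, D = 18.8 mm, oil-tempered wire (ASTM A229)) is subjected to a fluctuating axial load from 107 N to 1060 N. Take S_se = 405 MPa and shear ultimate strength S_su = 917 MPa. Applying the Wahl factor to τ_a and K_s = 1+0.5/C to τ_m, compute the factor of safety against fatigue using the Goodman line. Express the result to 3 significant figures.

C = D/d = 18.8/3.7 = 5.0811; K_W = (4C−1)/(4C−4)+0.615/C = 1.3048; K_s = 1+0.5/C = 1.0984
F_a = (F_max−F_min)/2 = 476.5 N; F_m = (F_max+F_min)/2 = 583.5 N
τ_a = K_W·8F_aD/(πd³) = 1.3048 × 450.36 = 587.63 MPa
τ_m = K_s·8F_mD/(πd³) = 1.0984 × 551.48 = 605.75 MPa
Goodman: 1/n_f = τ_a/S_se + τ_m/S_su = 587.63/405 + 605.75/917 = 1.45094 + 0.66058 = 2.1115
n_f = 1/2.1115 = 0.4736

0.474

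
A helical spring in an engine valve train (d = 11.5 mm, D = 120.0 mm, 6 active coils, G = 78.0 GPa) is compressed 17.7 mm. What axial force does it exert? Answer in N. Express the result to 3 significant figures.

k = Gd⁴/(8D³N_a) = (78.0×10³)(11.5⁴)/(8·120.0³·6) = 16.448 N/mm
F = k·δ = 16.448 × 17.7 = 291.12 N

291 N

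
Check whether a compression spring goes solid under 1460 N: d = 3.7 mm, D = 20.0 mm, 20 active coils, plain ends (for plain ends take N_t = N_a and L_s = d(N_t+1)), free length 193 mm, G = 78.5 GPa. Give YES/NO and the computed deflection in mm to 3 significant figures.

YES, δ = 127 mm

k = Gd⁴/(8D³N_a) = (78.5×10³)(3.7⁴)/(8·20.0³·20) = 11.494 N/mm
N_t = 20; L_s = 3.7·21 = 77.7 mm; δ_solid = L₀ − L_s = 193 − 77.7 = 115.3 mm
δ = F/k = 1460/11.494 = 127.02 mm
δ ≥ δ_solid → spring goes solid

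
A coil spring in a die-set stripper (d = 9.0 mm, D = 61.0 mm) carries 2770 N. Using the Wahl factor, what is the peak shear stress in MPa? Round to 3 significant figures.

Spring index C = D/d = 61.0/9.0 = 6.7778
K_W = (4C−1)/(4C−4) + 0.615/C = 26.111/23.111 + 0.0907 = 1.2205
τ₀ = 8FD/(πd³) = 8·2770·61.0/(π·9.0³) = 1.35176e+06/2290.2 = 590.23 MPa
τ_max = K·τ₀ = 1.2205 × 590.23 = 720.4 MPa

720 MPa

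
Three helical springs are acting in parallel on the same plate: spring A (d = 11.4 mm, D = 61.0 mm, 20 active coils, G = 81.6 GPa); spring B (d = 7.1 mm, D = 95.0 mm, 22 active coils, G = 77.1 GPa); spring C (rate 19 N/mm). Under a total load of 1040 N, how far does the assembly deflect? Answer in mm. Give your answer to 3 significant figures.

17.9 mm

k_A = Gd⁴/(8D³N_a) = (81.6×10³)(11.4⁴)/(8·61.0³·20) = 37.949 N/mm
k_B = Gd⁴/(8D³N_a) = (77.1×10³)(7.1⁴)/(8·95.0³·22) = 1.2984 N/mm
Parallel: k_eq = 37.949 + 1.2984 + 19 = 58.247 N/mm
δ = F/k_eq = 1040/58.247 = 17.855 mm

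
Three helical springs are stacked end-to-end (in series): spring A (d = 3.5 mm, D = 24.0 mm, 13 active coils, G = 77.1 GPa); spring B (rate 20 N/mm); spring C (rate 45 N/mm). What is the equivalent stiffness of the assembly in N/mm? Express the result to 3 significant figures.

k_A = Gd⁴/(8D³N_a) = (77.1×10³)(3.5⁴)/(8·24.0³·13) = 8.0475 N/mm
Series: 1/k_eq = 1/8.0475 + 1/20 + 1/45 = 0.19648; k_eq = 5.0895 N/mm

5.09 N/mm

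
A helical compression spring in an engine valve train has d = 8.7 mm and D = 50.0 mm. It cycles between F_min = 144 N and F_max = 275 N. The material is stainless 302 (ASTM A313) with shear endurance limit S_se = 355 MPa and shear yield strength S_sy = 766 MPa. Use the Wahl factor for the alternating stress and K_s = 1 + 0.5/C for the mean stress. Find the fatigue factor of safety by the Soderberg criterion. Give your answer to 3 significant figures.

9.75

C = D/d = 50.0/8.7 = 5.7471; K_W = (4C−1)/(4C−4)+0.615/C = 1.2650; K_s = 1+0.5/C = 1.0870
F_a = (F_max−F_min)/2 = 65.5 N; F_m = (F_max+F_min)/2 = 209.5 N
τ_a = K_W·8F_aD/(πd³) = 1.2650 × 12.665 = 16.021 MPa
τ_m = K_s·8F_mD/(πd³) = 1.0870 × 40.508 = 44.032 MPa
Soderberg: 1/n_f = τ_a/S_se + τ_m/S_sy = 16.021/355 + 44.032/766 = 0.04513 + 0.05748 = 0.10261
n_f = 1/0.10261 = 9.745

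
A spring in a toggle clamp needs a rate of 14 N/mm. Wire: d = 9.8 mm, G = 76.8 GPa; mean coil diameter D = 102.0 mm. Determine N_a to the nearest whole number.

6

N_a = Gd⁴/(8D³k) = (76.8×10³ × 9.8⁴)/(8 × 102.0³ × 14)
    = 7.08379e+08 / 1.18855e+08 = 5.96 → 6 coils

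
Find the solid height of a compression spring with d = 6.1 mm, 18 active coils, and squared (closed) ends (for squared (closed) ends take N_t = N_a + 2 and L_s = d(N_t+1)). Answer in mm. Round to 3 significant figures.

squared (closed) ends: N_t = N_a + 2 = 18 + 2 = 20
L_s = d·(N_t+1) = 6.1 × 21 = 128.1 mm

128 mm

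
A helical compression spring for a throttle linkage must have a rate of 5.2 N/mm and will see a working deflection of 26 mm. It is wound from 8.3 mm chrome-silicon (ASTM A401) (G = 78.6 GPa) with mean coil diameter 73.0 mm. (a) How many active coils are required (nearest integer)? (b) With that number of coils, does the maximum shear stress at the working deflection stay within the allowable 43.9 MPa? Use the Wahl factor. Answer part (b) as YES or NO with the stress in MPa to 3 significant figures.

(a) 23 coils; (b) NO, τ_max = 51.4 MPa

N_a = Gd⁴/(8D³k) = (78.6×10³)(8.3⁴)/(8·73.0³·5.2) = 23.05 → N_a = 23
Actual rate k = Gd⁴/(8D³·23) = 5.2113 N/mm
Working load F = kδ = 5.2113·26 = 135.49 N
C = 73.0/8.3 = 8.7952; K_W = (4C−1)/(4C−4)+0.615/C = 1.1661
τ_max = K_W·8FD/(πd³) = 1.1661·44.05 = 51.369 MPa
τ_max > 43.9 MPa → exceeds allowable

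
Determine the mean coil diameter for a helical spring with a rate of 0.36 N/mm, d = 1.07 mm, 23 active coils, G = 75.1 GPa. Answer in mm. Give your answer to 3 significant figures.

D = (Gd⁴/(8N_a·k))^(1/3) = (75.1×10³·1.07⁴/(8·23·0.36))^(1/3)
  = (1486.12)^(1/3) = 11.4117 mm

11.4 mm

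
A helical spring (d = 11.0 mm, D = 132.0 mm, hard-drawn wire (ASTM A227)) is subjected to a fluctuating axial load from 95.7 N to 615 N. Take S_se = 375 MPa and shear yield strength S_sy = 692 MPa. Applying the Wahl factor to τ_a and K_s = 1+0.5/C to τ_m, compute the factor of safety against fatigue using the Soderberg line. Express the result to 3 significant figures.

3.02

C = D/d = 132.0/11.0 = 12.0000; K_W = (4C−1)/(4C−4)+0.615/C = 1.1194; K_s = 1+0.5/C = 1.0417
F_a = (F_max−F_min)/2 = 259.65 N; F_m = (F_max+F_min)/2 = 355.35 N
τ_a = K_W·8F_aD/(πd³) = 1.1194 × 65.573 = 73.404 MPa
τ_m = K_s·8F_mD/(πd³) = 1.0417 × 89.741 = 93.481 MPa
Soderberg: 1/n_f = τ_a/S_se + τ_m/S_sy = 73.404/375 + 93.481/692 = 0.19575 + 0.13509 = 0.33083
n_f = 1/0.33083 = 3.023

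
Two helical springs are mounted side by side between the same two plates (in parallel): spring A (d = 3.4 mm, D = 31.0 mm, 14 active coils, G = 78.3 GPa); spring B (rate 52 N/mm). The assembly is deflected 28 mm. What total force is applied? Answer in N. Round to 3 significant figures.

1540 N

k_A = Gd⁴/(8D³N_a) = (78.3×10³)(3.4⁴)/(8·31.0³·14) = 3.136 N/mm
Parallel: k_eq = 3.136 + 52 = 55.136 N/mm
F = k_eq·δ = 55.136·28 = 1543.8 N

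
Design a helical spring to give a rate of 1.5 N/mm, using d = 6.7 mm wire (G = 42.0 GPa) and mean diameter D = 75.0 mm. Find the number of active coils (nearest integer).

N_a = Gd⁴/(8D³k) = (42.0×10³ × 6.7⁴)/(8 × 75.0³ × 1.5)
    = 8.46347e+07 / 5.0625e+06 = 16.72 → 17 coils

17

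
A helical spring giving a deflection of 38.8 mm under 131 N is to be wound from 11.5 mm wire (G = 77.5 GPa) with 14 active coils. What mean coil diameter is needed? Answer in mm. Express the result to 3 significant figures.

Required rate k = F/δ = 131/38.8 = 3.3763 N/mm
D = (Gd⁴/(8N_a·k))^(1/3) = (77.5×10³·11.5⁴/(8·14·3.3763))^(1/3)
  = (3.58456e+06)^(1/3) = 153.0424 mm

153 mm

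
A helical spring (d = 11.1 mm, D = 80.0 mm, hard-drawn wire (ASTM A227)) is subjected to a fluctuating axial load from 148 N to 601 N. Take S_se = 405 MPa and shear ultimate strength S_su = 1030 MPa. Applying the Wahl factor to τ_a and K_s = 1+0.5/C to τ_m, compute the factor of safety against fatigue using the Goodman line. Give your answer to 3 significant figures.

C = D/d = 80.0/11.1 = 7.2072; K_W = (4C−1)/(4C−4)+0.615/C = 1.2062; K_s = 1+0.5/C = 1.0694
F_a = (F_max−F_min)/2 = 226.5 N; F_m = (F_max+F_min)/2 = 374.5 N
τ_a = K_W·8F_aD/(πd³) = 1.2062 × 33.739 = 40.694 MPa
τ_m = K_s·8F_mD/(πd³) = 1.0694 × 55.784 = 59.654 MPa
Goodman: 1/n_f = τ_a/S_se + τ_m/S_su = 40.694/405 + 59.654/1030 = 0.10048 + 0.05792 = 0.1584
n_f = 1/0.1584 = 6.313

6.31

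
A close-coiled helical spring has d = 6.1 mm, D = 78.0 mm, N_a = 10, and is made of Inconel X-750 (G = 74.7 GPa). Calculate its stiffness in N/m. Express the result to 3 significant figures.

k = Gd⁴/(8D³N_a) = (74.7×10³ × 6.1⁴) / (8 × 78.0³ × 10)
  = 1.03428e+08 / 3.79642e+07 = 2.7244 N/mm = 2724.4 N/m

2720 N/m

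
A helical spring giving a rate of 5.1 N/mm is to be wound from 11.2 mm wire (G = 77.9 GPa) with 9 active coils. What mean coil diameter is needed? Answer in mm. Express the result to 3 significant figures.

D = (Gd⁴/(8N_a·k))^(1/3) = (77.9×10³·11.2⁴/(8·9·5.1))^(1/3)
  = (3.33816e+06)^(1/3) = 149.4522 mm

149 mm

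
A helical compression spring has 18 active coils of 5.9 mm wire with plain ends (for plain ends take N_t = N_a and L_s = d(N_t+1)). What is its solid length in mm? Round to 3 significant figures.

112 mm

plain ends: N_t = N_a = 18
L_s = d·(N_t+1) = 5.9 × 19 = 112.1 mm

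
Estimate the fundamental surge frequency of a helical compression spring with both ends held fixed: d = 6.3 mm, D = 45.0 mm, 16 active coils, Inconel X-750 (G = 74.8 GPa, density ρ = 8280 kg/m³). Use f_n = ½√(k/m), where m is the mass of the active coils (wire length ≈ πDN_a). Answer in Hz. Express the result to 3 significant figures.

65.8 Hz

k = Gd⁴/(8D³N_a) = (74.8×10³)(6.3⁴)/(8·45.0³·16) = 10.102 N/mm = 10102 N/m
Wire length L = πDN_a = π·45.0·16 = 2261.9 mm
m = ρ·(πd²/4)·L = 8280 × 31.172×10⁻⁶ m² × 2.2619 m = 0.58383 kg
f_n = ½√(k/m) = 0.5·√(10102/0.58383) = 0.5·√(17303) = 65.771 Hz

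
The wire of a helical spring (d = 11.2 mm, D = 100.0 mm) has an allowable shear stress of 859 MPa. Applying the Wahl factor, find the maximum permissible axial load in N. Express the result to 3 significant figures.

C = D/d = 100.0/11.2 = 8.9286
K_W = (4C−1)/(4C−4) + 0.615/C = 34.714/31.714 + 0.0689 = 1.1635
τ_max = K·8FD/(πd³) → F_max = τ_allow·πd³/(8DK)
F_max = 859·π·11.2³/(8·100.0·1.1635) = 3.7914e+06/930.78 = 4073.3 N

4070 N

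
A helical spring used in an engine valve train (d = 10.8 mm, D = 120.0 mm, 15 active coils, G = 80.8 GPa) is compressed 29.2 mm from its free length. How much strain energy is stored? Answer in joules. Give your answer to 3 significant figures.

k = Gd⁴/(8D³N_a) = (80.8×10³)(10.8⁴)/(8·120.0³·15) = 5.3013 N/mm
U = ½kδ² = 0.5 × 5.3013 × 29.2² = 2260 N·mm = 2.26 J

2.26 J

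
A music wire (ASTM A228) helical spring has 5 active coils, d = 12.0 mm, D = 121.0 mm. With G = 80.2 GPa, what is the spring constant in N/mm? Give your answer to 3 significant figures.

23.5 N/mm

k = Gd⁴/(8D³N_a) = (80.2×10³ × 12.0⁴) / (8 × 121.0³ × 5)
  = 1.66303e+09 / 7.08624e+07 = 23.468 N/mm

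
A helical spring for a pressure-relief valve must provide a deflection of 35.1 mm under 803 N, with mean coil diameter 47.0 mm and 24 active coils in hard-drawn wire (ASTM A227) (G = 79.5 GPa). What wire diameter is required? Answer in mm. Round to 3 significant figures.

Required rate k = F/δ = 803/35.1 = 22.877 N/mm
d = (8D³N_a·k / G)^(1/4) = (8·47.0³·24·22.877 / (79.5×10³))^0.25
  = (5736.4)^0.25 = 8.7028 mm

8.70 mm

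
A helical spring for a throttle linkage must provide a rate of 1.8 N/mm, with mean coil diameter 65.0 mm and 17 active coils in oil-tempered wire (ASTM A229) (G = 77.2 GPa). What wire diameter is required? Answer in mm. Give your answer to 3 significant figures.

d = (8D³N_a·k / G)^(1/4) = (8·65.0³·17·1.8 / (77.2×10³))^0.25
  = (870.83)^0.25 = 5.4323 mm

5.43 mm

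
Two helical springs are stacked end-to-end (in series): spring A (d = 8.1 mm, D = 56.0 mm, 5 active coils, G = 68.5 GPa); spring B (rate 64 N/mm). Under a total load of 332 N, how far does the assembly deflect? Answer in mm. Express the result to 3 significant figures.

13.1 mm

k_A = Gd⁴/(8D³N_a) = (68.5×10³)(8.1⁴)/(8·56.0³·5) = 41.977 N/mm
Series: 1/k_eq = 1/41.977 + 1/64 = 0.039448; k_eq = 25.35 N/mm
δ = F/k_eq = 332/25.35 = 13.097 mm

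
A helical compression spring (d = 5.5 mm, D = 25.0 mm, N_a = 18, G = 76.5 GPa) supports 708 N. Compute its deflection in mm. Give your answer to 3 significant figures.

k = Gd⁴/(8D³N_a) = (76.5×10³)(5.5⁴)/(8·25.0³·18) = 31.112 N/mm
δ = F/k = 708 / 31.112 = 22.756 mm

22.8 mm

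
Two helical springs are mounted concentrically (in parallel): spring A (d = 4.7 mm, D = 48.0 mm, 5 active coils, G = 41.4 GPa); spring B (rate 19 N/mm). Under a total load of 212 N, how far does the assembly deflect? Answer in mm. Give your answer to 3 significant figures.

k_A = Gd⁴/(8D³N_a) = (41.4×10³)(4.7⁴)/(8·48.0³·5) = 4.5668 N/mm
Parallel: k_eq = 4.5668 + 19 = 23.567 N/mm
δ = F/k_eq = 212/23.567 = 8.9957 mm

9.00 mm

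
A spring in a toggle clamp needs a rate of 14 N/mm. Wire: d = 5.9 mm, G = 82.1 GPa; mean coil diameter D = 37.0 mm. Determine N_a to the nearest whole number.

18

N_a = Gd⁴/(8D³k) = (82.1×10³ × 5.9⁴)/(8 × 37.0³ × 14)
    = 9.94835e+07 / 5.67314e+06 = 17.54 → 18 coils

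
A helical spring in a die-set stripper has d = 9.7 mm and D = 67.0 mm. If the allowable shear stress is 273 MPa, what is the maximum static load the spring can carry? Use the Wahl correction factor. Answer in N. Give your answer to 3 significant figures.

C = D/d = 67.0/9.7 = 6.9072
K_W = (4C−1)/(4C−4) + 0.615/C = 26.629/23.629 + 0.0890 = 1.2160
τ_max = K·8FD/(πd³) → F_max = τ_allow·πd³/(8DK)
F_max = 273·π·9.7³/(8·67.0·1.2160) = 7.8276e+05/651.78 = 1201 N

1200 N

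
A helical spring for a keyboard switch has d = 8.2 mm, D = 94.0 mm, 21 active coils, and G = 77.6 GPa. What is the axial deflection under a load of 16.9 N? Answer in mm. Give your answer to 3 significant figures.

6.72 mm

k = Gd⁴/(8D³N_a) = (77.6×10³)(8.2⁴)/(8·94.0³·21) = 2.5143 N/mm
δ = F/k = 16.9 / 2.5143 = 6.7214 mm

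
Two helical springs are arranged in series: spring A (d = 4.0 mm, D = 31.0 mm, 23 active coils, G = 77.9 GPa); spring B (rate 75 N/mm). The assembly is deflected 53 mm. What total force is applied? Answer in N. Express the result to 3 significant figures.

k_A = Gd⁴/(8D³N_a) = (77.9×10³)(4.0⁴)/(8·31.0³·23) = 3.6381 N/mm
Series: 1/k_eq = 1/3.6381 + 1/75 = 0.2882; k_eq = 3.4698 N/mm
F = k_eq·δ = 3.4698·53 = 183.9 N

184 N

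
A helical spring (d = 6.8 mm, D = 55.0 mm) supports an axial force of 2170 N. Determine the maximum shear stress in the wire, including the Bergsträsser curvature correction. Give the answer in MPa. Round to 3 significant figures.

1130 MPa

Spring index C = D/d = 55.0/6.8 = 8.0882
K_B = (4C+2)/(4C−3) = 34.353/29.353 = 1.1703
τ₀ = 8FD/(πd³) = 8·2170·55.0/(π·6.8³) = 954800/987.82 = 966.58 MPa
τ_max = K·τ₀ = 1.1703 × 966.58 = 1131.2 MPa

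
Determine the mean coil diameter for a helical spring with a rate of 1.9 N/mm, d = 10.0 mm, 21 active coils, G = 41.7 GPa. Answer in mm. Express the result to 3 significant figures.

D = (Gd⁴/(8N_a·k))^(1/3) = (41.7×10³·10.0⁴/(8·21·1.9))^(1/3)
  = (1.30639e+06)^(1/3) = 109.3178 mm

109 mm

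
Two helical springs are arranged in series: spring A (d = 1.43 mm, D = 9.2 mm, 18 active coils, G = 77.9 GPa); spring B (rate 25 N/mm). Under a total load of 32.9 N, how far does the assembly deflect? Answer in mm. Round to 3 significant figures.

12.6 mm

k_A = Gd⁴/(8D³N_a) = (77.9×10³)(1.43⁴)/(8·9.2³·18) = 2.9051 N/mm
Series: 1/k_eq = 1/2.9051 + 1/25 = 0.38423; k_eq = 2.6026 N/mm
δ = F/k_eq = 32.9/2.6026 = 12.641 mm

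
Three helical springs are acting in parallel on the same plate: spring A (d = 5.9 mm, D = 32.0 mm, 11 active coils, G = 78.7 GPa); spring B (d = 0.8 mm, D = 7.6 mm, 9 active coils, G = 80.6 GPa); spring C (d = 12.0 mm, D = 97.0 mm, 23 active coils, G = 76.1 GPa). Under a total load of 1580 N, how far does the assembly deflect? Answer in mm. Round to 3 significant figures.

k_A = Gd⁴/(8D³N_a) = (78.7×10³)(5.9⁴)/(8·32.0³·11) = 33.071 N/mm
k_B = Gd⁴/(8D³N_a) = (80.6×10³)(0.8⁴)/(8·7.6³·9) = 1.0445 N/mm
k_C = Gd⁴/(8D³N_a) = (76.1×10³)(12.0⁴)/(8·97.0³·23) = 9.3967 N/mm
Parallel: k_eq = 33.071 + 1.0445 + 9.3967 = 43.512 N/mm
δ = F/k_eq = 1580/43.512 = 36.311 mm

36.3 mm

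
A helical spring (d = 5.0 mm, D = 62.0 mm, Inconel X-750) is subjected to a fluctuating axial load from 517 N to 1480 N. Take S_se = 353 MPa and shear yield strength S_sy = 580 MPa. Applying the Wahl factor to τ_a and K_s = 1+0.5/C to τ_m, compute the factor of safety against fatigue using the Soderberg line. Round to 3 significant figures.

C = D/d = 62.0/5.0 = 12.4000; K_W = (4C−1)/(4C−4)+0.615/C = 1.1154; K_s = 1+0.5/C = 1.0403
F_a = (F_max−F_min)/2 = 481.5 N; F_m = (F_max+F_min)/2 = 998.5 N
τ_a = K_W·8F_aD/(πd³) = 1.1154 × 608.16 = 678.33 MPa
τ_m = K_s·8F_mD/(πd³) = 1.0403 × 1261.2 = 1312 MPa
Soderberg: 1/n_f = τ_a/S_se + τ_m/S_sy = 678.33/353 + 1312/580 = 1.92163 + 2.26209 = 4.1837
n_f = 1/4.1837 = 0.239

0.239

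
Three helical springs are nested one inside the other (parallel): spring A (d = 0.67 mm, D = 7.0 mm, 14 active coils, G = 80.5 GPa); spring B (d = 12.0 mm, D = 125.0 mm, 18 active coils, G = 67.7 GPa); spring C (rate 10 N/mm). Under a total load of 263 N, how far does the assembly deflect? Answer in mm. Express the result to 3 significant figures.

17.1 mm

k_A = Gd⁴/(8D³N_a) = (80.5×10³)(0.67⁴)/(8·7.0³·14) = 0.42226 N/mm
k_B = Gd⁴/(8D³N_a) = (67.7×10³)(12.0⁴)/(8·125.0³·18) = 4.9914 N/mm
Parallel: k_eq = 0.42226 + 4.9914 + 10 = 15.414 N/mm
δ = F/k_eq = 263/15.414 = 17.063 mm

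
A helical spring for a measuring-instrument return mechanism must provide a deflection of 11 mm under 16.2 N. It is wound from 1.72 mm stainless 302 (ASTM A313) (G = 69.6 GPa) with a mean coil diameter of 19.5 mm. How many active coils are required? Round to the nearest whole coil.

7

Required rate k = F/δ = 16.2/11 = 1.4727 N/mm
N_a = Gd⁴/(8D³k) = (69.6×10³ × 1.72⁴)/(8 × 19.5³ × 1.4727)
    = 609148 / 87360.7 = 6.973 → 7 coils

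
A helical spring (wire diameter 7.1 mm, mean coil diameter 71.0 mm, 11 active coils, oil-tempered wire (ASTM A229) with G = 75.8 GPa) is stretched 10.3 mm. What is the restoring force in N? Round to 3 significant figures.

63.0 N

k = Gd⁴/(8D³N_a) = (75.8×10³)(7.1⁴)/(8·71.0³·11) = 6.1157 N/mm
F = k·δ = 6.1157 × 10.3 = 62.992 N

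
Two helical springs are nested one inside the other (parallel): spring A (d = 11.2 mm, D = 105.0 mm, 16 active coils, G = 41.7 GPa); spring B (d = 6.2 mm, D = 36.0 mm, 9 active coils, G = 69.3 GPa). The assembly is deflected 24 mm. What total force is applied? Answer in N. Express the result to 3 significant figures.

838 N

k_A = Gd⁴/(8D³N_a) = (41.7×10³)(11.2⁴)/(8·105.0³·16) = 4.4282 N/mm
k_B = Gd⁴/(8D³N_a) = (69.3×10³)(6.2⁴)/(8·36.0³·9) = 30.483 N/mm
Parallel: k_eq = 4.4282 + 30.483 = 34.911 N/mm
F = k_eq·δ = 34.911·24 = 837.87 N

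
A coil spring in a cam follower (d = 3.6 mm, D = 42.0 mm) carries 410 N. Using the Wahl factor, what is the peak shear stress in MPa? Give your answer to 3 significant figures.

1060 MPa

Spring index C = D/d = 42.0/3.6 = 11.6667
K_W = (4C−1)/(4C−4) + 0.615/C = 45.667/42.667 + 0.0527 = 1.1230
τ₀ = 8FD/(πd³) = 8·410·42.0/(π·3.6³) = 137760/146.57 = 939.87 MPa
τ_max = K·τ₀ = 1.1230 × 939.87 = 1055.5 MPa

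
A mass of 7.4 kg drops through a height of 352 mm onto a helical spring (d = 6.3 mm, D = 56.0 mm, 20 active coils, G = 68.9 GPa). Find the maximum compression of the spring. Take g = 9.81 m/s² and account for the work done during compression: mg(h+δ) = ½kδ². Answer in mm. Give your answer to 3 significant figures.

k = Gd⁴/(8D³N_a) = (68.9×10³)(6.3⁴)/(8·56.0³·20) = 3.8628 N/mm
W = mg = 7.4 × 9.81 = 72.594 N
½kδ² − Wδ − Wh = 0 → δ = (W + √(W² + 2kWh))/k
δ = (72.594 + √(5269.9 + 197411))/3.8628 = (72.594 + 450.2)/3.8628 = 135.34 mm

135 mm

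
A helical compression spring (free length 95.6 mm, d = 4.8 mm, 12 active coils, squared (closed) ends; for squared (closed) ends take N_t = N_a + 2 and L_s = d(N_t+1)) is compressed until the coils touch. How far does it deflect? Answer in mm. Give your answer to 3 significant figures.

23.6 mm

N_t = 14; L_s = 4.8·15 = 72 mm
δ_solid = L₀ − L_s = 95.6 − 72 = 23.6 mm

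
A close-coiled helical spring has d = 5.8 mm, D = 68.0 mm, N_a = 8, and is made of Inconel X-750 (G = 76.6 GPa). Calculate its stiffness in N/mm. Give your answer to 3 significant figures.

4.31 N/mm

k = Gd⁴/(8D³N_a) = (76.6×10³ × 5.8⁴) / (8 × 68.0³ × 8)
  = 8.66844e+07 / 2.01236e+07 = 4.3076 N/mm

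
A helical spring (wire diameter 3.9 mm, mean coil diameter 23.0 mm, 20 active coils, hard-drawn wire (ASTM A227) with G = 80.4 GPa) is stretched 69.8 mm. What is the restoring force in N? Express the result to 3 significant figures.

k = Gd⁴/(8D³N_a) = (80.4×10³)(3.9⁴)/(8·23.0³·20) = 9.5546 N/mm
F = k·δ = 9.5546 × 69.8 = 666.91 N

667 N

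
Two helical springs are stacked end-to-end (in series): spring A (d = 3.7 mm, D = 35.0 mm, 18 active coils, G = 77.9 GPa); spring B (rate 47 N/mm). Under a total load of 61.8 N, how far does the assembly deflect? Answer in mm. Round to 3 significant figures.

27.4 mm

k_A = Gd⁴/(8D³N_a) = (77.9×10³)(3.7⁴)/(8·35.0³·18) = 2.3647 N/mm
Series: 1/k_eq = 1/2.3647 + 1/47 = 0.44416; k_eq = 2.2514 N/mm
δ = F/k_eq = 61.8/2.2514 = 27.449 mm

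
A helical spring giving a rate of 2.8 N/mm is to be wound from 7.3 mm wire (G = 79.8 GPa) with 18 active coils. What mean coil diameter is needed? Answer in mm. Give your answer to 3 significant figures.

82.5 mm

D = (Gd⁴/(8N_a·k))^(1/3) = (79.8×10³·7.3⁴/(8·18·2.8))^(1/3)
  = (562049)^(1/3) = 82.5261 mm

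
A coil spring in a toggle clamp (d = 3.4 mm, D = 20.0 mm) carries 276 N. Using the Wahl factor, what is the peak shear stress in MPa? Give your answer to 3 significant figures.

450 MPa

Spring index C = D/d = 20.0/3.4 = 5.8824
K_W = (4C−1)/(4C−4) + 0.615/C = 22.529/19.529 + 0.1045 = 1.2582
τ₀ = 8FD/(πd³) = 8·276·20.0/(π·3.4³) = 44160/123.48 = 357.64 MPa
τ_max = K·τ₀ = 1.2582 × 357.64 = 449.97 MPa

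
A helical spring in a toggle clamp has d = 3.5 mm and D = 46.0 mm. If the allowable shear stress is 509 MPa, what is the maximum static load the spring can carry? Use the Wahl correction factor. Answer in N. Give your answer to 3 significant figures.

C = D/d = 46.0/3.5 = 13.1429
K_W = (4C−1)/(4C−4) + 0.615/C = 51.571/48.571 + 0.0468 = 1.1086
τ_max = K·8FD/(πd³) → F_max = τ_allow·πd³/(8DK)
F_max = 509·π·3.5³/(8·46.0·1.1086) = 68560/407.95 = 168.06 N

168 N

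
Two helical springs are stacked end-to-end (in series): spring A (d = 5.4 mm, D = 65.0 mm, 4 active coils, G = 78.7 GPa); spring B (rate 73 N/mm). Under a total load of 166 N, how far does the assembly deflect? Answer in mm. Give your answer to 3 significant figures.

24.1 mm

k_A = Gd⁴/(8D³N_a) = (78.7×10³)(5.4⁴)/(8·65.0³·4) = 7.6148 N/mm
Series: 1/k_eq = 1/7.6148 + 1/73 = 0.14502; k_eq = 6.8955 N/mm
δ = F/k_eq = 166/6.8955 = 24.074 mm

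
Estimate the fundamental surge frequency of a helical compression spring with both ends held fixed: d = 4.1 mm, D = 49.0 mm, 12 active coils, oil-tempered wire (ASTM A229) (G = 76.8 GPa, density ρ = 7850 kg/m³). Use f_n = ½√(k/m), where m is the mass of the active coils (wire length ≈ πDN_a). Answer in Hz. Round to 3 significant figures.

50.1 Hz

k = Gd⁴/(8D³N_a) = (76.8×10³)(4.1⁴)/(8·49.0³·12) = 1.9215 N/mm = 1921.5 N/m
Wire length L = πDN_a = π·49.0·12 = 1847.3 mm
m = ρ·(πd²/4)·L = 7850 × 13.203×10⁻⁶ m² × 1.8473 m = 0.19145 kg
f_n = ½√(k/m) = 0.5·√(1921.5/0.19145) = 0.5·√(10037) = 50.091 Hz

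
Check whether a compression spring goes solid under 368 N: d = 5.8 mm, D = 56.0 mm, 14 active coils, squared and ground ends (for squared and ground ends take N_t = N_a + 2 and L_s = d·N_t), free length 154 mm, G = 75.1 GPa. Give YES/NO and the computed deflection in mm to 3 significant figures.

YES, δ = 85.2 mm

k = Gd⁴/(8D³N_a) = (75.1×10³)(5.8⁴)/(8·56.0³·14) = 4.3209 N/mm
N_t = 16; L_s = 5.8·16 = 92.8 mm; δ_solid = L₀ − L_s = 154 − 92.8 = 61.2 mm
δ = F/k = 368/4.3209 = 85.168 mm
δ ≥ δ_solid → spring goes solid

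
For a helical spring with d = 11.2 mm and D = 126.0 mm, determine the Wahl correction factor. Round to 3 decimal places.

C = D/d = 126.0/11.2 = 11.2500
K_W = (4C−1)/(4C−4) + 0.615/C = 44.000/41.000 + 0.0547 = 1.1278

1.128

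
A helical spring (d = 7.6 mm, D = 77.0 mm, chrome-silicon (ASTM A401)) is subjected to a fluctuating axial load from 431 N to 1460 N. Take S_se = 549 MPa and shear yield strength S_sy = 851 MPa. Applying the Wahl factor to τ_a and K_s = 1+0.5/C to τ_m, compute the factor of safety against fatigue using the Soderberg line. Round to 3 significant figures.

1.00

C = D/d = 77.0/7.6 = 10.1316; K_W = (4C−1)/(4C−4)+0.615/C = 1.1428; K_s = 1+0.5/C = 1.0494
F_a = (F_max−F_min)/2 = 514.5 N; F_m = (F_max+F_min)/2 = 945.5 N
τ_a = K_W·8F_aD/(πd³) = 1.1428 × 229.81 = 262.64 MPa
τ_m = K_s·8F_mD/(πd³) = 1.0494 × 422.33 = 443.17 MPa
Soderberg: 1/n_f = τ_a/S_se + τ_m/S_sy = 262.64/549 + 443.17/851 = 0.47839 + 0.52077 = 0.99916
n_f = 1/0.99916 = 1.001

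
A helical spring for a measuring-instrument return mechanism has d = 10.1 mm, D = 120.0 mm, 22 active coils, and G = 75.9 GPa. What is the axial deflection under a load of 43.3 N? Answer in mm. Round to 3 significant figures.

16.7 mm

k = Gd⁴/(8D³N_a) = (75.9×10³)(10.1⁴)/(8·120.0³·22) = 2.597 N/mm
δ = F/k = 43.3 / 2.597 = 16.673 mm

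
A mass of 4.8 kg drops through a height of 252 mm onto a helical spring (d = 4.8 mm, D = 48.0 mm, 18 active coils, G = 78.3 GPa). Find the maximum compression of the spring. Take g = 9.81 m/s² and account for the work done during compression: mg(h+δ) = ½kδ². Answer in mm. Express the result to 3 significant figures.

k = Gd⁴/(8D³N_a) = (78.3×10³)(4.8⁴)/(8·48.0³·18) = 2.61 N/mm
W = mg = 4.8 × 9.81 = 47.088 N
½kδ² − Wδ − Wh = 0 → δ = (W + √(W² + 2kWh))/k
δ = (47.088 + √(2217.3 + 61941.4))/2.61 = (47.088 + 253.3)/2.61 = 115.09 mm

115 mm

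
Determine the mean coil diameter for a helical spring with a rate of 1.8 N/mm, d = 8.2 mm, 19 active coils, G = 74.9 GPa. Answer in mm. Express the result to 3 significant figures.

D = (Gd⁴/(8N_a·k))^(1/3) = (74.9×10³·8.2⁴/(8·19·1.8))^(1/3)
  = (1.23772e+06)^(1/3) = 107.3677 mm

107 mm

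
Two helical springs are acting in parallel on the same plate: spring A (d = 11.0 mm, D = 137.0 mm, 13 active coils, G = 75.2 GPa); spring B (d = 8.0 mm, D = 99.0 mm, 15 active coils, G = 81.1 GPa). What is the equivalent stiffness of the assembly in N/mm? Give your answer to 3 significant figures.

k_A = Gd⁴/(8D³N_a) = (75.2×10³)(11.0⁴)/(8·137.0³·13) = 4.1171 N/mm
k_B = Gd⁴/(8D³N_a) = (81.1×10³)(8.0⁴)/(8·99.0³·15) = 2.8529 N/mm
Parallel: k_eq = 4.1171 + 2.8529 = 6.9701 N/mm

6.97 N/mm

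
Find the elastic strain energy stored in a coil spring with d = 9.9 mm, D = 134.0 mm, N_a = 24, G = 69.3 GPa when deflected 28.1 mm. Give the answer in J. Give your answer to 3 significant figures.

k = Gd⁴/(8D³N_a) = (69.3×10³)(9.9⁴)/(8·134.0³·24) = 1.441 N/mm
U = ½kδ² = 0.5 × 1.441 × 28.1² = 568.91 N·mm = 0.56891 J

0.569 J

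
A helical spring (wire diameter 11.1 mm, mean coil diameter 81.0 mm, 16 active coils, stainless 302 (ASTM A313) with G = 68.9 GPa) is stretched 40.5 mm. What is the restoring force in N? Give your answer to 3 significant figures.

623 N

k = Gd⁴/(8D³N_a) = (68.9×10³)(11.1⁴)/(8·81.0³·16) = 15.376 N/mm
F = k·δ = 15.376 × 40.5 = 622.73 N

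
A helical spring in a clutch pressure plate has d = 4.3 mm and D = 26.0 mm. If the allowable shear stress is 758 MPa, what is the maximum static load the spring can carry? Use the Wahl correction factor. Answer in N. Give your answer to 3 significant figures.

728 N

C = D/d = 26.0/4.3 = 6.0465
K_W = (4C−1)/(4C−4) + 0.615/C = 23.186/20.186 + 0.1017 = 1.2503
τ_max = K·8FD/(πd³) → F_max = τ_allow·πd³/(8DK)
F_max = 758·π·4.3³/(8·26.0·1.2503) = 1.8933e+05/260.07 = 728.01 N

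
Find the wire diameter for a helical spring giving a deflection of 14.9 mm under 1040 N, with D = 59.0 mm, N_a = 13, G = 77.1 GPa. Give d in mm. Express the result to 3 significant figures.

11.8 mm

Required rate k = F/δ = 1040/14.9 = 69.799 N/mm
d = (8D³N_a·k / G)^(1/4) = (8·59.0³·13·69.799 / (77.1×10³))^0.25
  = (19337)^0.25 = 11.7922 mm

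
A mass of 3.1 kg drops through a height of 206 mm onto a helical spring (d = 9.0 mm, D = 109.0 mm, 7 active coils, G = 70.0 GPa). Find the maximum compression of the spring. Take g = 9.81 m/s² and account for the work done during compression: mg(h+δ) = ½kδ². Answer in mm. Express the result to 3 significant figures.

49.5 mm

k = Gd⁴/(8D³N_a) = (70.0×10³)(9.0⁴)/(8·109.0³·7) = 6.3329 N/mm
W = mg = 3.1 × 9.81 = 30.411 N
½kδ² − Wδ − Wh = 0 → δ = (W + √(W² + 2kWh))/k
δ = (30.411 + √(924.83 + 79346.6))/6.3329 = (30.411 + 283.32)/6.3329 = 49.54 mm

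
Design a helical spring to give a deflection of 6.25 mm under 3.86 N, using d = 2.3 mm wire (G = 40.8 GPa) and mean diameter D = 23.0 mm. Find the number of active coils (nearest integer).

Required rate k = F/δ = 3.86/6.25 = 0.6176 N/mm
N_a = Gd⁴/(8D³k) = (40.8×10³ × 2.3⁴)/(8 × 23.0³ × 0.6176)
    = 1.14175e+06 / 60114.7 = 18.99 → 19 coils

19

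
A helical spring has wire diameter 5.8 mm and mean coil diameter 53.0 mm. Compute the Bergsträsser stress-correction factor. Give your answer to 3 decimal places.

C = D/d = 53.0/5.8 = 9.1379
K_B = (4C+2)/(4C−3) = 38.552/33.552 = 1.1490

1.149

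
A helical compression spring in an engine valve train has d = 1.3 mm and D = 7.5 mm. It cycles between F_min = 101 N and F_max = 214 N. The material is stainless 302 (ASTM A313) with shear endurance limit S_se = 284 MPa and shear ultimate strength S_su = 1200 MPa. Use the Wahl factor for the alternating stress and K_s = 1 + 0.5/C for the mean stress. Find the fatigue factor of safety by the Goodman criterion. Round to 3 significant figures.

C = D/d = 7.5/1.3 = 5.7692; K_W = (4C−1)/(4C−4)+0.615/C = 1.2639; K_s = 1+0.5/C = 1.0867
F_a = (F_max−F_min)/2 = 56.5 N; F_m = (F_max+F_min)/2 = 157.5 N
τ_a = K_W·8F_aD/(πd³) = 1.2639 × 491.16 = 620.75 MPa
τ_m = K_s·8F_mD/(πd³) = 1.0867 × 1369.2 = 1487.8 MPa
Goodman: 1/n_f = τ_a/S_se + τ_m/S_su = 620.75/284 + 1487.8/1200 = 2.18575 + 1.23984 = 3.4256
n_f = 1/3.4256 = 0.2919

0.292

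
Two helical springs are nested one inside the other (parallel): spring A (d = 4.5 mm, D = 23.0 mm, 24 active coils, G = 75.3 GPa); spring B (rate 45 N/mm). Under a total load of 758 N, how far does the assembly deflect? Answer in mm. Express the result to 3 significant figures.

k_A = Gd⁴/(8D³N_a) = (75.3×10³)(4.5⁴)/(8·23.0³·24) = 13.218 N/mm
Parallel: k_eq = 13.218 + 45 = 58.218 N/mm
δ = F/k_eq = 758/58.218 = 13.02 mm

13.0 mm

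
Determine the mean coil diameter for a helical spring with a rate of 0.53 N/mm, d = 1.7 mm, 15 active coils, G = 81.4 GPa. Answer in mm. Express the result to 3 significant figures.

22.0 mm

D = (Gd⁴/(8N_a·k))^(1/3) = (81.4×10³·1.7⁴/(8·15·0.53))^(1/3)
  = (10689.6)^(1/3) = 22.0286 mm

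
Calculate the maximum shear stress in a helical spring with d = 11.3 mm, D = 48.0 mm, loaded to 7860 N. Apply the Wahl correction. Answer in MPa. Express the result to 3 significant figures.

Spring index C = D/d = 48.0/11.3 = 4.2478
K_W = (4C−1)/(4C−4) + 0.615/C = 15.991/12.991 + 0.1448 = 1.3757
τ₀ = 8FD/(πd³) = 8·7860·48.0/(π·11.3³) = 3.01824e+06/4533 = 665.84 MPa
τ_max = K·τ₀ = 1.3757 × 665.84 = 916 MPa

916 MPa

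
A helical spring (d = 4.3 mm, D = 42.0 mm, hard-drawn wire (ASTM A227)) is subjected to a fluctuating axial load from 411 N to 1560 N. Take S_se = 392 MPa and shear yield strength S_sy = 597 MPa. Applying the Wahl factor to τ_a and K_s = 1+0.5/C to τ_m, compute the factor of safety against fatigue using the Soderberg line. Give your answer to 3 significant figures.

0.217

C = D/d = 42.0/4.3 = 9.7674; K_W = (4C−1)/(4C−4)+0.615/C = 1.1485; K_s = 1+0.5/C = 1.0512
F_a = (F_max−F_min)/2 = 574.5 N; F_m = (F_max+F_min)/2 = 985.5 N
τ_a = K_W·8F_aD/(πd³) = 1.1485 × 772.81 = 887.58 MPa
τ_m = K_s·8F_mD/(πd³) = 1.0512 × 1325.7 = 1393.5 MPa
Soderberg: 1/n_f = τ_a/S_se + τ_m/S_sy = 887.58/392 + 1393.5/597 = 2.26424 + 2.33425 = 4.5985
n_f = 1/4.5985 = 0.2175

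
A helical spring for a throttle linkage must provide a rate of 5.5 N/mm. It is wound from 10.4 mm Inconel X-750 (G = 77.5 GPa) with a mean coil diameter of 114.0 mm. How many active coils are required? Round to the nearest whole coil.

14

N_a = Gd⁴/(8D³k) = (77.5×10³ × 10.4⁴)/(8 × 114.0³ × 5.5)
    = 9.0664e+08 / 6.51879e+07 = 13.91 → 14 coils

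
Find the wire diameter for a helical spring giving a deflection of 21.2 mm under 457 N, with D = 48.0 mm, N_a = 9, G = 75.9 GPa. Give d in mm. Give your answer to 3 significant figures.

Required rate k = F/δ = 457/21.2 = 21.557 N/mm
d = (8D³N_a·k / G)^(1/4) = (8·48.0³·9·21.557 / (75.9×10³))^0.25
  = (2261.5)^0.25 = 6.8960 mm

6.90 mm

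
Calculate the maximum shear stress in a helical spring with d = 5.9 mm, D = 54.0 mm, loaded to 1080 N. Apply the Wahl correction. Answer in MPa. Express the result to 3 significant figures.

Spring index C = D/d = 54.0/5.9 = 9.1525
K_W = (4C−1)/(4C−4) + 0.615/C = 35.610/32.610 + 0.0672 = 1.1592
τ₀ = 8FD/(πd³) = 8·1080·54.0/(π·5.9³) = 466560/645.22 = 723.11 MPa
τ_max = K·τ₀ = 1.1592 × 723.11 = 838.22 MPa

838 MPa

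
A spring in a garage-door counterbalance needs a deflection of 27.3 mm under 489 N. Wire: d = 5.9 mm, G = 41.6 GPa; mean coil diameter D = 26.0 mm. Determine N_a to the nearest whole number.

20

Required rate k = F/δ = 489/27.3 = 17.912 N/mm
N_a = Gd⁴/(8D³k) = (41.6×10³ × 5.9⁴)/(8 × 26.0³ × 17.912)
    = 5.04082e+07 / 2.51858e+06 = 20.01 → 20 coils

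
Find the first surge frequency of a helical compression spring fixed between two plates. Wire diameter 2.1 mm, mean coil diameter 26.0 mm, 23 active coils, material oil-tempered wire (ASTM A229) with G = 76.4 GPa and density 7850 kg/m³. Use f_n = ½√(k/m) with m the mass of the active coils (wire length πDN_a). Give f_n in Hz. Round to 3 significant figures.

47.4 Hz

k = Gd⁴/(8D³N_a) = (76.4×10³)(2.1⁴)/(8·26.0³·23) = 0.45944 N/mm = 459.44 N/m
Wire length L = πDN_a = π·26.0·23 = 1878.7 mm
m = ρ·(πd²/4)·L = 7850 × 3.4636×10⁻⁶ m² × 1.8787 m = 0.05108 kg
f_n = ½√(k/m) = 0.5·√(459.44/0.05108) = 0.5·√(8994.6) = 47.42 Hz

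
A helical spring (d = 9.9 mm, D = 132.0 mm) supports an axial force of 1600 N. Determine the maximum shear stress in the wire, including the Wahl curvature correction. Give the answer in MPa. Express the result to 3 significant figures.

614 MPa

Spring index C = D/d = 132.0/9.9 = 13.3333
K_W = (4C−1)/(4C−4) + 0.615/C = 52.333/49.333 + 0.0461 = 1.1069
τ₀ = 8FD/(πd³) = 8·1600·132.0/(π·9.9³) = 1.6896e+06/3048.3 = 554.28 MPa
τ_max = K·τ₀ = 1.1069 × 554.28 = 613.55 MPa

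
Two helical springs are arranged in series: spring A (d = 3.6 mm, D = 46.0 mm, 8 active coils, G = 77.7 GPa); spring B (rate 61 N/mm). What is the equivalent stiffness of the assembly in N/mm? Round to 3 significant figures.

k_A = Gd⁴/(8D³N_a) = (77.7×10³)(3.6⁴)/(8·46.0³·8) = 2.095 N/mm
Series: 1/k_eq = 1/2.095 + 1/61 = 0.49373; k_eq = 2.0254 N/mm

2.03 N/mm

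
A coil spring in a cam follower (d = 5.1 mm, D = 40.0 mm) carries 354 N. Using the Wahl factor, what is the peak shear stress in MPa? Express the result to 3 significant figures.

Spring index C = D/d = 40.0/5.1 = 7.8431
K_W = (4C−1)/(4C−4) + 0.615/C = 30.373/27.373 + 0.0784 = 1.1880
τ₀ = 8FD/(πd³) = 8·354·40.0/(π·5.1³) = 113280/416.74 = 271.83 MPa
τ_max = K·τ₀ = 1.1880 × 271.83 = 322.93 MPa

323 MPa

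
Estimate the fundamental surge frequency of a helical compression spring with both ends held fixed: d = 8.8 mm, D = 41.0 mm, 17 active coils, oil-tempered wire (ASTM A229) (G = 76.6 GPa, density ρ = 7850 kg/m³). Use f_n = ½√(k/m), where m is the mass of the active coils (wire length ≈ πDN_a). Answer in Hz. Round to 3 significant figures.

k = Gd⁴/(8D³N_a) = (76.6×10³)(8.8⁴)/(8·41.0³·17) = 49.008 N/mm = 49008 N/m
Wire length L = πDN_a = π·41.0·17 = 2189.7 mm
m = ρ·(πd²/4)·L = 7850 × 60.821×10⁻⁶ m² × 2.1897 m = 1.0455 kg
f_n = ½√(k/m) = 0.5·√(49008/1.0455) = 0.5·√(46877) = 108.26 Hz

108 Hz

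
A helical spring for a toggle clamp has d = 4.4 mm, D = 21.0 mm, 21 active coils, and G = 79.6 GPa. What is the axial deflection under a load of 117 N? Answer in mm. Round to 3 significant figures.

6.10 mm

k = Gd⁴/(8D³N_a) = (79.6×10³)(4.4⁴)/(8·21.0³·21) = 19.176 N/mm
δ = F/k = 117 / 19.176 = 6.1014 mm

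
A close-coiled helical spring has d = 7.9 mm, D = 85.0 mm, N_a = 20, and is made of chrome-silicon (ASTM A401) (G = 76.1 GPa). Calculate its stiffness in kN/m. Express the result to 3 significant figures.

3.02 kN/m

k = Gd⁴/(8D³N_a) = (76.1×10³ × 7.9⁴) / (8 × 85.0³ × 20)
  = 2.9641e+08 / 9.826e+07 = 3.0166 N/mm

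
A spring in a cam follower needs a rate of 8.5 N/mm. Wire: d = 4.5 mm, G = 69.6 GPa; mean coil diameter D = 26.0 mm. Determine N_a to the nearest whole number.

N_a = Gd⁴/(8D³k) = (69.6×10³ × 4.5⁴)/(8 × 26.0³ × 8.5)
    = 2.85404e+07 / 1.19517e+06 = 23.88 → 24 coils

24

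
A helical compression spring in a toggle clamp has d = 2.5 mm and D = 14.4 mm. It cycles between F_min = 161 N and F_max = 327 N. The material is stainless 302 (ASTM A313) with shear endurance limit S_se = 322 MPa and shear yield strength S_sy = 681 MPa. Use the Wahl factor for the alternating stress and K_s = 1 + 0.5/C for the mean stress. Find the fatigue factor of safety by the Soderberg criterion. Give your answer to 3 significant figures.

0.596

C = D/d = 14.4/2.5 = 5.7600; K_W = (4C−1)/(4C−4)+0.615/C = 1.2643; K_s = 1+0.5/C = 1.0868
F_a = (F_max−F_min)/2 = 83 N; F_m = (F_max+F_min)/2 = 244 N
τ_a = K_W·8F_aD/(πd³) = 1.2643 × 194.79 = 246.28 MPa
τ_m = K_s·8F_mD/(πd³) = 1.0868 × 572.63 = 622.34 MPa
Soderberg: 1/n_f = τ_a/S_se + τ_m/S_sy = 246.28/322 + 622.34/681 = 0.76483 + 0.91385 = 1.6787
n_f = 1/1.6787 = 0.5957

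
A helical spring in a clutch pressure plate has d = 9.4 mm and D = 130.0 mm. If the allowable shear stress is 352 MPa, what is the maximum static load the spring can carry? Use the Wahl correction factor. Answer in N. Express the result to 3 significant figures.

801 N

C = D/d = 130.0/9.4 = 13.8298
K_W = (4C−1)/(4C−4) + 0.615/C = 54.319/51.319 + 0.0445 = 1.1029
τ_max = K·8FD/(πd³) → F_max = τ_allow·πd³/(8DK)
F_max = 352·π·9.4³/(8·130.0·1.1029) = 9.1849e+05/1147 = 800.75 N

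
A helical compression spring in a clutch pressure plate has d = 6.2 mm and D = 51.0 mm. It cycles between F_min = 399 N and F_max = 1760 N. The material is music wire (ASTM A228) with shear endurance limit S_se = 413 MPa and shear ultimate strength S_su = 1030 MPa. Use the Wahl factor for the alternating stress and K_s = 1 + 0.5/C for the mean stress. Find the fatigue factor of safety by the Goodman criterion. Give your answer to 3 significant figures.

C = D/d = 51.0/6.2 = 8.2258; K_W = (4C−1)/(4C−4)+0.615/C = 1.1786; K_s = 1+0.5/C = 1.0608
F_a = (F_max−F_min)/2 = 680.5 N; F_m = (F_max+F_min)/2 = 1079.5 N
τ_a = K_W·8F_aD/(πd³) = 1.1786 × 370.82 = 437.03 MPa
τ_m = K_s·8F_mD/(πd³) = 1.0608 × 588.24 = 624 MPa
Goodman: 1/n_f = τ_a/S_se + τ_m/S_su = 437.03/413 + 624/1030 = 1.05819 + 0.60583 = 1.664
n_f = 1/1.664 = 0.601

0.601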